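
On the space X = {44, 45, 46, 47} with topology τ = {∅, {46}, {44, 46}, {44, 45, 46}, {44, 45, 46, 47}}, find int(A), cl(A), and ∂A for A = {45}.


int(A) = ∅, cl(A) = {45, 47}, ∂A = {45, 47}.

Closed sets in (X, τ) are complements of opens:
  closed(X, τ) = {∅, {47}, {45, 47}, {44, 45, 47}, {44, 45, 46, 47}}.
int(A) = ⋃ {U ∈ τ : U ⊆ A}. Opens contained in A: ∅.
Taking the union of these: int(A) = ∅.
cl(A) = ⋂ {C closed : A ⊆ C}. Closed sets containing A: {45, 47}, {44, 45, 47}, {44, 45, 46, 47}.
Intersecting these: cl(A) = {45, 47}.
∂A = cl(A) ∖ int(A) = {45, 47} ∖ ∅ = {45, 47}.


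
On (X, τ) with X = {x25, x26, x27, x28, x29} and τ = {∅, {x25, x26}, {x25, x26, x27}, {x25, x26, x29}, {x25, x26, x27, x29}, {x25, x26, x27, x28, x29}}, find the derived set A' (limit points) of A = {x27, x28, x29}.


A' = {x28}

For each x ∈ X, list the open sets U ∈ τ with x ∈ U, then check whether U ∩ (A ∖ {x}) ≠ ∅ for every such U.
  x = x25: open {x25, x26} ∋ x has {x25, x26} ∩ (A ∖ {x25}) = ∅, so x is NOT a limit point.
  x = x26: open {x25, x26} ∋ x has {x25, x26} ∩ (A ∖ {x26}) = ∅, so x is NOT a limit point.
  x = x27: open {x25, x26, x27} ∋ x has {x25, x26, x27} ∩ (A ∖ {x27}) = ∅, so x is NOT a limit point.
  x = x28: opens ∋ x are {x25, x26, x27, x28, x29}; each meets A ∖ {x28}, so x IS a limit point.
  x = x29: open {x25, x26, x29} ∋ x has {x25, x26, x29} ∩ (A ∖ {x29}) = ∅, so x is NOT a limit point.
Collecting: A' = {x28}.


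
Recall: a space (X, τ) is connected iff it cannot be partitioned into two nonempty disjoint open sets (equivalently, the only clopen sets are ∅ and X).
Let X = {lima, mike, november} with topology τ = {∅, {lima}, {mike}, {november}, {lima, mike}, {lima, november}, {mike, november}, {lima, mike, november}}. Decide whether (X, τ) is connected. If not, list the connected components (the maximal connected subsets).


(X, τ) is disconnected; components = [{lima}, {mike}, {november}].

Find clopen sets (U ∈ τ with X ∖ U ∈ τ):
  U = ∅, X ∖ U = {lima, mike, november} — both open, so U is clopen.
  U = {lima}, X ∖ U = {mike, november} — both open, so U is clopen.
  U = {mike}, X ∖ U = {lima, november} — both open, so U is clopen.
  U = {november}, X ∖ U = {lima, mike} — both open, so U is clopen.
  U = {lima, mike}, X ∖ U = {november} — both open, so U is clopen.
  U = {lima, november}, X ∖ U = {mike} — both open, so U is clopen.
  U = {mike, november}, X ∖ U = {lima} — both open, so U is clopen.
  U = {lima, mike, november}, X ∖ U = ∅ — both open, so U is clopen.
Nontrivial clopen(s) exist: e.g. {mike, november}. So (X, τ) is disconnected.
Compute connected components by grouping points that agree on all clopens:
  component: {lima}
  component: {mike}
  component: {november}


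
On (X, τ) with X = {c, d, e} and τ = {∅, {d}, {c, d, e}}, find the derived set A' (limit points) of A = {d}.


A' = {c, e}

For each x ∈ X, list the open sets U ∈ τ with x ∈ U, then check whether U ∩ (A ∖ {x}) ≠ ∅ for every such U.
  x = c: opens ∋ x are {c, d, e}; each meets A ∖ {c}, so x IS a limit point.
  x = d: open {d} ∋ x has {d} ∩ (A ∖ {d}) = ∅, so x is NOT a limit point.
  x = e: opens ∋ x are {c, d, e}; each meets A ∖ {e}, so x IS a limit point.
Collecting: A' = {c, e}.


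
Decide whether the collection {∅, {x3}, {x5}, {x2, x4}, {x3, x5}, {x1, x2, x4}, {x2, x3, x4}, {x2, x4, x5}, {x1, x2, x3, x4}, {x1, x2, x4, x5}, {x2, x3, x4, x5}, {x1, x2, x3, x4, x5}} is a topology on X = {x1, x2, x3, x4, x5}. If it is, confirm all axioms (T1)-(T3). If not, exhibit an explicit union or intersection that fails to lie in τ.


τ IS a topology on X.

Axiom (T1): ∅ ∈ τ? Yes; X ∈ τ? Yes.
Axiom (T2/T3): check pairwise unions and intersections of members of τ.
All pairwise intersections and unions checked — each lies in τ. Therefore τ satisfies (T1), (T2), (T3): it IS a topology on X.


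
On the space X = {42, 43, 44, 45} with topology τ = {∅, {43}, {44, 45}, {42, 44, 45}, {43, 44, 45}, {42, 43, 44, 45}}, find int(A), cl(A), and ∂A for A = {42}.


int(A) = ∅, cl(A) = {42}, ∂A = {42}.

Closed sets in (X, τ) are complements of opens:
  closed(X, τ) = {∅, {42}, {43}, {42, 43}, {42, 44, 45}, {42, 43, 44, 45}}.
int(A) = ⋃ {U ∈ τ : U ⊆ A}. Opens contained in A: ∅.
Taking the union of these: int(A) = ∅.
cl(A) = ⋂ {C closed : A ⊆ C}. Closed sets containing A: {42}, {42, 43}, {42, 44, 45}, {42, 43, 44, 45}.
Intersecting these: cl(A) = {42}.
∂A = cl(A) ∖ int(A) = {42} ∖ ∅ = {42}.


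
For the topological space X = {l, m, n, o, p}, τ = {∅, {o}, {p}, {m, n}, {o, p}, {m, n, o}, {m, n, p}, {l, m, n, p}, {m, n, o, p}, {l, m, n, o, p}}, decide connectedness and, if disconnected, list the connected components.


(X, τ) is disconnected; components = [{o}, {l, m, n, p}].

Find clopen sets (U ∈ τ with X ∖ U ∈ τ):
  U = ∅, X ∖ U = {l, m, n, o, p} — both open, so U is clopen.
  U = {o}, X ∖ U = {l, m, n, p} — both open, so U is clopen.
  U = {l, m, n, p}, X ∖ U = {o} — both open, so U is clopen.
  U = {l, m, n, o, p}, X ∖ U = ∅ — both open, so U is clopen.
Nontrivial clopen(s) exist: e.g. {l, m, n, p}. So (X, τ) is disconnected.
Compute connected components by grouping points that agree on all clopens:
  component: {o}
  component: {l, m, n, p}


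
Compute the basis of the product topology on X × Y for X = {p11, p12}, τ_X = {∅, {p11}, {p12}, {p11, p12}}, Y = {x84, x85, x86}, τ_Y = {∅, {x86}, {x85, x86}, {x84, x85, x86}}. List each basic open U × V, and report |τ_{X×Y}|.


Basis B = {∅ × ∅, {p11} × {x86}, {p12} × {x86}, {p11} × {x85, x86}, {p11, p12} × {x86}, {p12} × {x85, x86}, {p11} × {x84, x85, x86}, {p12} × {x84, x85, x86}, {p11, p12} × {x85, x86}, {p11, p12} × {x84, x85, x86}}; |τ_{X×Y}| = 16.

Enumerate products U × V with U ∈ τ_X, V ∈ τ_Y (deduplicated):
  ∅ × ∅ = {} (∅)
  {p11} × {x86} = {(p11,x86)}
  {p12} × {x86} = {(p12,x86)}
  {p11} × {x85, x86} = {(p11,x85), (p11,x86)}
  {p11, p12} × {x86} = {(p11,x86), (p12,x86)}
  {p12} × {x85, x86} = {(p12,x85), (p12,x86)}
  {p11} × {x84, x85, x86} = {(p11,x84), (p11,x85), (p11,x86)}
  {p12} × {x84, x85, x86} = {(p12,x84), (p12,x85), (p12,x86)}
  {p11, p12} × {x85, x86} = {(p11,x85), (p11,x86), (p12,x85), (p12,x86)}
  {p11, p12} × {x84, x85, x86} = {(p11,x84), (p11,x85), (p11,x86), (p12,x84), (p12,x85), (p12,x86)}
These 10 distinct sets form the basis B.
Close under arbitrary unions to get τ_{X×Y}; counting gives |τ_{X×Y}| = 16.


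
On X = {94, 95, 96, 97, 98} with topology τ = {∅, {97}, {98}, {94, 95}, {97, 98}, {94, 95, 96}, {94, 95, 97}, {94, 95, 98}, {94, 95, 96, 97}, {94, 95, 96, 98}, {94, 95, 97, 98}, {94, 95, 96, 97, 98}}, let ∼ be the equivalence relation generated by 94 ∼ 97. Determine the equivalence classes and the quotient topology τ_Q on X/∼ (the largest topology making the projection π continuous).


X/∼ = {[94=97], [95], [96], [98]}; |τ_Q| = 6.

Equivalence classes: [94=97], [95], [96], [98].
Quotient map π: X → X/∼ sends 94 ↦ [94=97], 95 ↦ [95], 96 ↦ [96], 97 ↦ [94=97], 98 ↦ [98].
For each subset V ⊆ X/∼, compute π^{-1}(V) ⊆ X and check whether π^{-1}(V) ∈ τ. V is open in τ_Q iff π^{-1}(V) ∈ τ.
  V = {}: π^{-1}(V) = ∅ ∈ τ ✓.
  V = {[94=97]}: π^{-1}(V) = {94, 97} ∉ τ ✗.
  V = {[95]}: π^{-1}(V) = {95} ∉ τ ✗.
  V = {[94=97], [95]}: π^{-1}(V) = {94, 95, 97} ∈ τ ✓.
  V = {[96]}: π^{-1}(V) = {96} ∉ τ ✗.
  V = {[94=97], [96]}: π^{-1}(V) = {94, 96, 97} ∉ τ ✗.
  V = {[95], [96]}: π^{-1}(V) = {95, 96} ∉ τ ✗.
  V = {[94=97], [95], [96]}: π^{-1}(V) = {94, 95, 96, 97} ∈ τ ✓.
  V = {[98]}: π^{-1}(V) = {98} ∈ τ ✓.
  V = {[94=97], [98]}: π^{-1}(V) = {94, 97, 98} ∉ τ ✗.
  V = {[95], [98]}: π^{-1}(V) = {95, 98} ∉ τ ✗.
  V = {[94=97], [95], [98]}: π^{-1}(V) = {94, 95, 97, 98} ∈ τ ✓.
  V = {[96], [98]}: π^{-1}(V) = {96, 98} ∉ τ ✗.
  V = {[94=97], [96], [98]}: π^{-1}(V) = {94, 96, 97, 98} ∉ τ ✗.
  V = {[95], [96], [98]}: π^{-1}(V) = {95, 96, 98} ∉ τ ✗.
  V = {[94=97], [95], [96], [98]}: π^{-1}(V) = {94, 95, 96, 97, 98} ∈ τ ✓.
Open sets in the quotient: τ_Q = {{}, {[94=97], [95]}, {[94=97], [95], [96]}, {[98]}, {[94=97], [95], [98]}, {[94=97], [95], [96], [98]}} (6 elements).


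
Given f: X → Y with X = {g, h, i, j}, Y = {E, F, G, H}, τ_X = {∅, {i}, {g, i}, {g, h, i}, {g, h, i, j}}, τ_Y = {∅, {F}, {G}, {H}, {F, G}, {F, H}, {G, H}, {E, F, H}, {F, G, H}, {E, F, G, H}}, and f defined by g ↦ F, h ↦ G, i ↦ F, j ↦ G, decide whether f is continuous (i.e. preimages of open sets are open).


f is NOT continuous.

Compute f^{-1}(U) for each U ∈ τ_Y:
  U = ∅: f^{-1}(U) = ∅ ∈ τ_X ✓.
  U = {F}: f^{-1}(U) = {g, i} ∈ τ_X ✓.
  U = {G}: f^{-1}(U) = {h, j} ∉ τ_X ✗.
  U = {H}: f^{-1}(U) = ∅ ∈ τ_X ✓.
  U = {F, G}: f^{-1}(U) = {g, h, i, j} ∈ τ_X ✓.
  U = {F, H}: f^{-1}(U) = {g, i} ∈ τ_X ✓.
  U = {G, H}: f^{-1}(U) = {h, j} ∉ τ_X ✗.
  U = {E, F, H}: f^{-1}(U) = {g, i} ∈ τ_X ✓.
  U = {F, G, H}: f^{-1}(U) = {g, h, i, j} ∈ τ_X ✓.
  U = {E, F, G, H}: f^{-1}(U) = {g, h, i, j} ∈ τ_X ✓.
Found U = {G} with f^{-1}(U) = {h, j} not in τ_X. Therefore f is NOT continuous.


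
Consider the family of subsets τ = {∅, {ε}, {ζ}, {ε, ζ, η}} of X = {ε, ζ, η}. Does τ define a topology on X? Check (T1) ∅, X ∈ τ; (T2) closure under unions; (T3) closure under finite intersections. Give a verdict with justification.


τ is NOT a topology on X.

Axiom (T1): ∅ ∈ τ? Yes; X ∈ τ? Yes.
Axiom (T2/T3): check pairwise unions and intersections of members of τ.
Counterexample for (T2): {ε} ∪ {ζ} = {ε, ζ} ∉ τ. Therefore τ is NOT a topology.


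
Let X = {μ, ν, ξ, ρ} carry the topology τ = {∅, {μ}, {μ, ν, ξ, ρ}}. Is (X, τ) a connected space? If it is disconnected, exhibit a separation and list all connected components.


(X, τ) is connected.

Find clopen sets (U ∈ τ with X ∖ U ∈ τ):
  U = ∅, X ∖ U = {μ, ν, ξ, ρ} — both open, so U is clopen.
  U = {μ, ν, ξ, ρ}, X ∖ U = ∅ — both open, so U is clopen.
Only trivial clopens (∅ and X) exist, so (X, τ) is connected.
Compute connected components by grouping points that agree on all clopens:
  component: {μ, ν, ξ, ρ}


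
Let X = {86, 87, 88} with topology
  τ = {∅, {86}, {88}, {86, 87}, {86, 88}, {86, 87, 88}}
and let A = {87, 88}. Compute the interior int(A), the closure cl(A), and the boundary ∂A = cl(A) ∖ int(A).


int(A) = {88}, cl(A) = {87, 88}, ∂A = {87}.

Closed sets in (X, τ) are complements of opens:
  closed(X, τ) = {∅, {87}, {88}, {86, 87}, {87, 88}, {86, 87, 88}}.
int(A) = ⋃ {U ∈ τ : U ⊆ A}. Opens contained in A: ∅, {88}.
Taking the union of these: int(A) = {88}.
cl(A) = ⋂ {C closed : A ⊆ C}. Closed sets containing A: {87, 88}, {86, 87, 88}.
Intersecting these: cl(A) = {87, 88}.
∂A = cl(A) ∖ int(A) = {87, 88} ∖ {88} = {87}.


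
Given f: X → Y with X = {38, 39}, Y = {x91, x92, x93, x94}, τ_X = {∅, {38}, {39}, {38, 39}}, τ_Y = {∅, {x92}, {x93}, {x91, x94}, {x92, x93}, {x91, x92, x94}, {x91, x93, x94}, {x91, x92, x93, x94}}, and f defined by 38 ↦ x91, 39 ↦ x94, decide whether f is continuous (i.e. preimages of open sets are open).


f IS continuous.

Compute f^{-1}(U) for each U ∈ τ_Y:
  U = ∅: f^{-1}(U) = ∅ ∈ τ_X ✓.
  U = {x92}: f^{-1}(U) = ∅ ∈ τ_X ✓.
  U = {x93}: f^{-1}(U) = ∅ ∈ τ_X ✓.
  U = {x91, x94}: f^{-1}(U) = {38, 39} ∈ τ_X ✓.
  U = {x92, x93}: f^{-1}(U) = ∅ ∈ τ_X ✓.
  U = {x91, x92, x94}: f^{-1}(U) = {38, 39} ∈ τ_X ✓.
  U = {x91, x93, x94}: f^{-1}(U) = {38, 39} ∈ τ_X ✓.
  U = {x91, x92, x93, x94}: f^{-1}(U) = {38, 39} ∈ τ_X ✓.
Every preimage lies in τ_X, so f IS continuous.


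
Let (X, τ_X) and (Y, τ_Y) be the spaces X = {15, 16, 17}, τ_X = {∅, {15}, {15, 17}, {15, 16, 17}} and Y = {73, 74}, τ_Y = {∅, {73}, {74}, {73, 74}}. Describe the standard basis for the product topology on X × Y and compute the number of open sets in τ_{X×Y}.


Basis B = {∅ × ∅, {15} × {73}, {15} × {74}, {15} × {73, 74}, {15, 17} × {73}, {15, 17} × {74}, {15, 16, 17} × {73}, {15, 16, 17} × {74}, {15, 17} × {73, 74}, {15, 16, 17} × {73, 74}}; |τ_{X×Y}| = 16.

Enumerate products U × V with U ∈ τ_X, V ∈ τ_Y (deduplicated):
  ∅ × ∅ = {} (∅)
  {15} × {73} = {(15,73)}
  {15} × {74} = {(15,74)}
  {15} × {73, 74} = {(15,73), (15,74)}
  {15, 17} × {73} = {(15,73), (17,73)}
  {15, 17} × {74} = {(15,74), (17,74)}
  {15, 16, 17} × {73} = {(15,73), (16,73), (17,73)}
  {15, 16, 17} × {74} = {(15,74), (16,74), (17,74)}
  {15, 17} × {73, 74} = {(15,73), (15,74), (17,73), (17,74)}
  {15, 16, 17} × {73, 74} = {(15,73), (15,74), (16,73), (16,74), (17,73), (17,74)}
These 10 distinct sets form the basis B.
Close under arbitrary unions to get τ_{X×Y}; counting gives |τ_{X×Y}| = 16.


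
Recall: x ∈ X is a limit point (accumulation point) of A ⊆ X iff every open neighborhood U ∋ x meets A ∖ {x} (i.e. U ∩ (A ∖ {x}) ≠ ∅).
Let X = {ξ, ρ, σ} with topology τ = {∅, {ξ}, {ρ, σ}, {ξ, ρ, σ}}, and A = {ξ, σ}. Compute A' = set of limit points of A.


A' = {ρ}

For each x ∈ X, list the open sets U ∈ τ with x ∈ U, then check whether U ∩ (A ∖ {x}) ≠ ∅ for every such U.
  x = ξ: open {ξ} ∋ x has {ξ} ∩ (A ∖ {ξ}) = ∅, so x is NOT a limit point.
  x = ρ: opens ∋ x are {ρ, σ}, {ξ, ρ, σ}; each meets A ∖ {ρ}, so x IS a limit point.
  x = σ: open {ρ, σ} ∋ x has {ρ, σ} ∩ (A ∖ {σ}) = ∅, so x is NOT a limit point.
Collecting: A' = {ρ}.


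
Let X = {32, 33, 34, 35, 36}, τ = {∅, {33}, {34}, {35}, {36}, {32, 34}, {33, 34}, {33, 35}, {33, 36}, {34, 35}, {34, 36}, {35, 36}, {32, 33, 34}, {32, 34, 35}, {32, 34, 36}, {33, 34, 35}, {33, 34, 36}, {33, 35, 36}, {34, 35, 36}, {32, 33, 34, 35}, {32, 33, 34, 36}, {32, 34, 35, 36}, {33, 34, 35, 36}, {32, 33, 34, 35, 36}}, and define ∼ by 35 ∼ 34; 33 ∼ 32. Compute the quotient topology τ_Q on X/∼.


X/∼ = {[32=33], [34=35], [36]}; |τ_Q| = 6.

Equivalence classes: [32=33], [34=35], [36].
Quotient map π: X → X/∼ sends 32 ↦ [32=33], 33 ↦ [32=33], 34 ↦ [34=35], 35 ↦ [34=35], 36 ↦ [36].
For each subset V ⊆ X/∼, compute π^{-1}(V) ⊆ X and check whether π^{-1}(V) ∈ τ. V is open in τ_Q iff π^{-1}(V) ∈ τ.
  V = {}: π^{-1}(V) = ∅ ∈ τ ✓.
  V = {[32=33]}: π^{-1}(V) = {32, 33} ∉ τ ✗.
  V = {[34=35]}: π^{-1}(V) = {34, 35} ∈ τ ✓.
  V = {[32=33], [34=35]}: π^{-1}(V) = {32, 33, 34, 35} ∈ τ ✓.
  V = {[36]}: π^{-1}(V) = {36} ∈ τ ✓.
  V = {[32=33], [36]}: π^{-1}(V) = {32, 33, 36} ∉ τ ✗.
  V = {[34=35], [36]}: π^{-1}(V) = {34, 35, 36} ∈ τ ✓.
  V = {[32=33], [34=35], [36]}: π^{-1}(V) = {32, 33, 34, 35, 36} ∈ τ ✓.
Open sets in the quotient: τ_Q = {{}, {[34=35]}, {[32=33], [34=35]}, {[36]}, {[34=35], [36]}, {[32=33], [34=35], [36]}} (6 elements).


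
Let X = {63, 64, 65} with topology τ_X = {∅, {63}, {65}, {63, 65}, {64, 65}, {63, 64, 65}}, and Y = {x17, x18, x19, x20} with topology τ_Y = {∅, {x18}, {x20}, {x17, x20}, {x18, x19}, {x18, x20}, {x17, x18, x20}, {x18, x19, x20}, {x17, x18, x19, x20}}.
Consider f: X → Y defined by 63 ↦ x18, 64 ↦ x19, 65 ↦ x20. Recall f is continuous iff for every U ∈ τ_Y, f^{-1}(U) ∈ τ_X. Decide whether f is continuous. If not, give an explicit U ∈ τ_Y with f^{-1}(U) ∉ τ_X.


f is NOT continuous.

Compute f^{-1}(U) for each U ∈ τ_Y:
  U = ∅: f^{-1}(U) = ∅ ∈ τ_X ✓.
  U = {x18}: f^{-1}(U) = {63} ∈ τ_X ✓.
  U = {x20}: f^{-1}(U) = {65} ∈ τ_X ✓.
  U = {x17, x20}: f^{-1}(U) = {65} ∈ τ_X ✓.
  U = {x18, x19}: f^{-1}(U) = {63, 64} ∉ τ_X ✗.
  U = {x18, x20}: f^{-1}(U) = {63, 65} ∈ τ_X ✓.
  U = {x17, x18, x20}: f^{-1}(U) = {63, 65} ∈ τ_X ✓.
  U = {x18, x19, x20}: f^{-1}(U) = {63, 64, 65} ∈ τ_X ✓.
  U = {x17, x18, x19, x20}: f^{-1}(U) = {63, 64, 65} ∈ τ_X ✓.
Found U = {x18, x19} with f^{-1}(U) = {63, 64} not in τ_X. Therefore f is NOT continuous.


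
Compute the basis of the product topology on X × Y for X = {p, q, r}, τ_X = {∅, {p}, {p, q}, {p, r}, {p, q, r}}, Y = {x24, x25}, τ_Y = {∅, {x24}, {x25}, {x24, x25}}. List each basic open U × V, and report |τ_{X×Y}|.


Basis B = {∅ × ∅, {p} × {x24}, {p} × {x25}, {p} × {x24, x25}, {p, q} × {x24}, {p, r} × {x24}, {p, q} × {x25}, {p, r} × {x25}, {p, q, r} × {x24}, {p, q, r} × {x25}, {p, q} × {x24, x25}, {p, r} × {x24, x25}, {p, q, r} × {x24, x25}}; |τ_{X×Y}| = 25.

Enumerate products U × V with U ∈ τ_X, V ∈ τ_Y (deduplicated):
  ∅ × ∅ = {} (∅)
  {p} × {x24} = {(p,x24)}
  {p} × {x25} = {(p,x25)}
  {p} × {x24, x25} = {(p,x24), (p,x25)}
  {p, q} × {x24} = {(p,x24), (q,x24)}
  {p, r} × {x24} = {(p,x24), (r,x24)}
  {p, q} × {x25} = {(p,x25), (q,x25)}
  {p, r} × {x25} = {(p,x25), (r,x25)}
  {p, q, r} × {x24} = {(p,x24), (q,x24), (r,x24)}
  {p, q, r} × {x25} = {(p,x25), (q,x25), (r,x25)}
  {p, q} × {x24, x25} = {(p,x24), (p,x25), (q,x24), (q,x25)}
  {p, r} × {x24, x25} = {(p,x24), (p,x25), (r,x24), (r,x25)}
  {p, q, r} × {x24, x25} = {(p,x24), (p,x25), (q,x24), (q,x25), (r,x24), (r,x25)}
These 13 distinct sets form the basis B.
Close under arbitrary unions to get τ_{X×Y}; counting gives |τ_{X×Y}| = 25.


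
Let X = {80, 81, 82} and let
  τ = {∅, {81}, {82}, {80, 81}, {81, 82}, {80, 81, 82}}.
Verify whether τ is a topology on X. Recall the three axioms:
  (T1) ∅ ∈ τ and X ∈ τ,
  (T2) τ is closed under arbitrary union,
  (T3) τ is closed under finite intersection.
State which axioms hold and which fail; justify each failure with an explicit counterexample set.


τ IS a topology on X.

Axiom (T1): ∅ ∈ τ? Yes; X ∈ τ? Yes.
Axiom (T2/T3): check pairwise unions and intersections of members of τ.
All pairwise intersections and unions checked — each lies in τ. Therefore τ satisfies (T1), (T2), (T3): it IS a topology on X.


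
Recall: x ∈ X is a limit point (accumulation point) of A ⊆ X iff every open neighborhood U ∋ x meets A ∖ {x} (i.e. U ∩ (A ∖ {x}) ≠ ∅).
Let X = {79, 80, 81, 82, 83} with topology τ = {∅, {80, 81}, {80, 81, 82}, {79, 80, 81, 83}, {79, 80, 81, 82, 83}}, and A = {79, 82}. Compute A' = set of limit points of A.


A' = {83}

For each x ∈ X, list the open sets U ∈ τ with x ∈ U, then check whether U ∩ (A ∖ {x}) ≠ ∅ for every such U.
  x = 79: open {79, 80, 81, 83} ∋ x has {79, 80, 81, 83} ∩ (A ∖ {79}) = ∅, so x is NOT a limit point.
  x = 80: open {80, 81} ∋ x has {80, 81} ∩ (A ∖ {80}) = ∅, so x is NOT a limit point.
  x = 81: open {80, 81} ∋ x has {80, 81} ∩ (A ∖ {81}) = ∅, so x is NOT a limit point.
  x = 82: open {80, 81, 82} ∋ x has {80, 81, 82} ∩ (A ∖ {82}) = ∅, so x is NOT a limit point.
  x = 83: opens ∋ x are {79, 80, 81, 83}, {79, 80, 81, 82, 83}; each meets A ∖ {83}, so x IS a limit point.
Collecting: A' = {83}.


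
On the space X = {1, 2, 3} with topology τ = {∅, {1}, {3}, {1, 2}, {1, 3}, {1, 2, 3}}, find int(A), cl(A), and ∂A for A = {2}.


int(A) = ∅, cl(A) = {2}, ∂A = {2}.

Closed sets in (X, τ) are complements of opens:
  closed(X, τ) = {∅, {2}, {3}, {1, 2}, {2, 3}, {1, 2, 3}}.
int(A) = ⋃ {U ∈ τ : U ⊆ A}. Opens contained in A: ∅.
Taking the union of these: int(A) = ∅.
cl(A) = ⋂ {C closed : A ⊆ C}. Closed sets containing A: {2}, {1, 2}, {2, 3}, {1, 2, 3}.
Intersecting these: cl(A) = {2}.
∂A = cl(A) ∖ int(A) = {2} ∖ ∅ = {2}.


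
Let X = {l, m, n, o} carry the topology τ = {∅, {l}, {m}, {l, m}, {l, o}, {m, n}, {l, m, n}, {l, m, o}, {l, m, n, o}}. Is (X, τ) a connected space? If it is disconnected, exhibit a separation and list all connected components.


(X, τ) is disconnected; components = [{l, o}, {m, n}].

Find clopen sets (U ∈ τ with X ∖ U ∈ τ):
  U = ∅, X ∖ U = {l, m, n, o} — both open, so U is clopen.
  U = {l, o}, X ∖ U = {m, n} — both open, so U is clopen.
  U = {m, n}, X ∖ U = {l, o} — both open, so U is clopen.
  U = {l, m, n, o}, X ∖ U = ∅ — both open, so U is clopen.
Nontrivial clopen(s) exist: e.g. {l, o}. So (X, τ) is disconnected.
Compute connected components by grouping points that agree on all clopens:
  component: {l, o}
  component: {m, n}


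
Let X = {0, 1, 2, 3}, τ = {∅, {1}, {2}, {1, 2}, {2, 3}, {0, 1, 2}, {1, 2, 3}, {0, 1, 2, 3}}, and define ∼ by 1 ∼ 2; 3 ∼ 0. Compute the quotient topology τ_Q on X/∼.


X/∼ = {[0=3], [1=2]}; |τ_Q| = 3.

Equivalence classes: [0=3], [1=2].
Quotient map π: X → X/∼ sends 0 ↦ [0=3], 1 ↦ [1=2], 2 ↦ [1=2], 3 ↦ [0=3].
For each subset V ⊆ X/∼, compute π^{-1}(V) ⊆ X and check whether π^{-1}(V) ∈ τ. V is open in τ_Q iff π^{-1}(V) ∈ τ.
  V = {}: π^{-1}(V) = ∅ ∈ τ ✓.
  V = {[0=3]}: π^{-1}(V) = {0, 3} ∉ τ ✗.
  V = {[1=2]}: π^{-1}(V) = {1, 2} ∈ τ ✓.
  V = {[0=3], [1=2]}: π^{-1}(V) = {0, 1, 2, 3} ∈ τ ✓.
Open sets in the quotient: τ_Q = {{}, {[1=2]}, {[0=3], [1=2]}} (3 elements).


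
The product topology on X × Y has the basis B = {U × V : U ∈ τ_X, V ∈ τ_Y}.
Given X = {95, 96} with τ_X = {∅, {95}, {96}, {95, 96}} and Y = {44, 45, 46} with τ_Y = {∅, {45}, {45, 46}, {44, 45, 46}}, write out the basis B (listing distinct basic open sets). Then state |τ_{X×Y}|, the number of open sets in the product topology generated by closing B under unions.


Basis B = {∅ × ∅, {95} × {45}, {96} × {45}, {95} × {45, 46}, {95, 96} × {45}, {96} × {45, 46}, {95} × {44, 45, 46}, {96} × {44, 45, 46}, {95, 96} × {45, 46}, {95, 96} × {44, 45, 46}}; |τ_{X×Y}| = 16.

Enumerate products U × V with U ∈ τ_X, V ∈ τ_Y (deduplicated):
  ∅ × ∅ = {} (∅)
  {95} × {45} = {(95,45)}
  {96} × {45} = {(96,45)}
  {95} × {45, 46} = {(95,45), (95,46)}
  {95, 96} × {45} = {(95,45), (96,45)}
  {96} × {45, 46} = {(96,45), (96,46)}
  {95} × {44, 45, 46} = {(95,44), (95,45), (95,46)}
  {96} × {44, 45, 46} = {(96,44), (96,45), (96,46)}
  {95, 96} × {45, 46} = {(95,45), (95,46), (96,45), (96,46)}
  {95, 96} × {44, 45, 46} = {(95,44), (95,45), (95,46), (96,44), (96,45), (96,46)}
These 10 distinct sets form the basis B.
Close under arbitrary unions to get τ_{X×Y}; counting gives |τ_{X×Y}| = 16.


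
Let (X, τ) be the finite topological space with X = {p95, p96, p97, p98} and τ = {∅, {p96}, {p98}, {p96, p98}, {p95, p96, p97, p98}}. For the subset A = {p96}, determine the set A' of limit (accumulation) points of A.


A' = {p95, p97}

For each x ∈ X, list the open sets U ∈ τ with x ∈ U, then check whether U ∩ (A ∖ {x}) ≠ ∅ for every such U.
  x = p95: opens ∋ x are {p95, p96, p97, p98}; each meets A ∖ {p95}, so x IS a limit point.
  x = p96: open {p96} ∋ x has {p96} ∩ (A ∖ {p96}) = ∅, so x is NOT a limit point.
  x = p97: opens ∋ x are {p95, p96, p97, p98}; each meets A ∖ {p97}, so x IS a limit point.
  x = p98: open {p98} ∋ x has {p98} ∩ (A ∖ {p98}) = ∅, so x is NOT a limit point.
Collecting: A' = {p95, p97}.


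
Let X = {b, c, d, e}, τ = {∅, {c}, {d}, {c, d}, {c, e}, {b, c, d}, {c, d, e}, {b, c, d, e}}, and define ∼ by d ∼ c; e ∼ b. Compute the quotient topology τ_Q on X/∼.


X/∼ = {[b=e], [c=d]}; |τ_Q| = 3.

Equivalence classes: [b=e], [c=d].
Quotient map π: X → X/∼ sends b ↦ [b=e], c ↦ [c=d], d ↦ [c=d], e ↦ [b=e].
For each subset V ⊆ X/∼, compute π^{-1}(V) ⊆ X and check whether π^{-1}(V) ∈ τ. V is open in τ_Q iff π^{-1}(V) ∈ τ.
  V = {}: π^{-1}(V) = ∅ ∈ τ ✓.
  V = {[b=e]}: π^{-1}(V) = {b, e} ∉ τ ✗.
  V = {[c=d]}: π^{-1}(V) = {c, d} ∈ τ ✓.
  V = {[b=e], [c=d]}: π^{-1}(V) = {b, c, d, e} ∈ τ ✓.
Open sets in the quotient: τ_Q = {{}, {[c=d]}, {[b=e], [c=d]}} (3 elements).


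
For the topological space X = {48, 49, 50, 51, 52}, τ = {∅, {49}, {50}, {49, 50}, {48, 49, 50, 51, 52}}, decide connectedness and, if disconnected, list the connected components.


(X, τ) is connected.

Find clopen sets (U ∈ τ with X ∖ U ∈ τ):
  U = ∅, X ∖ U = {48, 49, 50, 51, 52} — both open, so U is clopen.
  U = {48, 49, 50, 51, 52}, X ∖ U = ∅ — both open, so U is clopen.
Only trivial clopens (∅ and X) exist, so (X, τ) is connected.
Compute connected components by grouping points that agree on all clopens:
  component: {48, 49, 50, 51, 52}


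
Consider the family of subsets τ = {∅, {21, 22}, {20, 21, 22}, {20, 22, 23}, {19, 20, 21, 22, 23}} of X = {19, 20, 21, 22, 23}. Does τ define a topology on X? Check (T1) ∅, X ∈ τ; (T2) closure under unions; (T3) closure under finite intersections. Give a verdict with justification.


τ is NOT a topology on X.

Axiom (T1): ∅ ∈ τ? Yes; X ∈ τ? Yes.
Axiom (T2/T3): check pairwise unions and intersections of members of τ.
Counterexample for (T3): {21, 22} ∩ {20, 22, 23} = {22} ∉ τ. Therefore τ is NOT a topology.


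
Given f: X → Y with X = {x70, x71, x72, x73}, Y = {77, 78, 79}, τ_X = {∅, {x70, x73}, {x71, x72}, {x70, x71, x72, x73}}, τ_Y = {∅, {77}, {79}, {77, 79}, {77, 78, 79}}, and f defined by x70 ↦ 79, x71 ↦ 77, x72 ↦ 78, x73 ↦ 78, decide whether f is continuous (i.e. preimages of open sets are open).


f is NOT continuous.

Compute f^{-1}(U) for each U ∈ τ_Y:
  U = ∅: f^{-1}(U) = ∅ ∈ τ_X ✓.
  U = {77}: f^{-1}(U) = {x71} ∉ τ_X ✗.
  U = {79}: f^{-1}(U) = {x70} ∉ τ_X ✗.
  U = {77, 79}: f^{-1}(U) = {x70, x71} ∉ τ_X ✗.
  U = {77, 78, 79}: f^{-1}(U) = {x70, x71, x72, x73} ∈ τ_X ✓.
Found U = {77} with f^{-1}(U) = {x71} not in τ_X. Therefore f is NOT continuous.


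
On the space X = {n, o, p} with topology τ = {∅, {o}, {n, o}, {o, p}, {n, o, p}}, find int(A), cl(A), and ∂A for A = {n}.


int(A) = ∅, cl(A) = {n}, ∂A = {n}.

Closed sets in (X, τ) are complements of opens:
  closed(X, τ) = {∅, {n}, {p}, {n, p}, {n, o, p}}.
int(A) = ⋃ {U ∈ τ : U ⊆ A}. Opens contained in A: ∅.
Taking the union of these: int(A) = ∅.
cl(A) = ⋂ {C closed : A ⊆ C}. Closed sets containing A: {n}, {n, p}, {n, o, p}.
Intersecting these: cl(A) = {n}.
∂A = cl(A) ∖ int(A) = {n} ∖ ∅ = {n}.


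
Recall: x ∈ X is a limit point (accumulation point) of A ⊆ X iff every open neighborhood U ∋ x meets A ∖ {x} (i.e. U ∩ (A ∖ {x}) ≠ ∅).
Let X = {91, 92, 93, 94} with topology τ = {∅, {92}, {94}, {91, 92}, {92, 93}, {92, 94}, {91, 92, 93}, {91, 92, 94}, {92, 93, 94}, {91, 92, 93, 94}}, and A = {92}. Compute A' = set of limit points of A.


A' = {91, 93}

For each x ∈ X, list the open sets U ∈ τ with x ∈ U, then check whether U ∩ (A ∖ {x}) ≠ ∅ for every such U.
  x = 91: opens ∋ x are {91, 92}, {91, 92, 93}, {91, 92, 94}, {91, 92, 93, 94}; each meets A ∖ {91}, so x IS a limit point.
  x = 92: open {92} ∋ x has {92} ∩ (A ∖ {92}) = ∅, so x is NOT a limit point.
  x = 93: opens ∋ x are {92, 93}, {91, 92, 93}, {92, 93, 94}, {91, 92, 93, 94}; each meets A ∖ {93}, so x IS a limit point.
  x = 94: open {94} ∋ x has {94} ∩ (A ∖ {94}) = ∅, so x is NOT a limit point.
Collecting: A' = {91, 93}.


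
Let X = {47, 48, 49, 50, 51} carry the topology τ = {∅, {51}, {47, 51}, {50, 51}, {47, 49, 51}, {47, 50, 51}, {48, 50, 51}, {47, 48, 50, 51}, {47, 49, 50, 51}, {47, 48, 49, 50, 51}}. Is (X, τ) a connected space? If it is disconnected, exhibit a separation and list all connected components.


(X, τ) is connected.

Find clopen sets (U ∈ τ with X ∖ U ∈ τ):
  U = ∅, X ∖ U = {47, 48, 49, 50, 51} — both open, so U is clopen.
  U = {47, 48, 49, 50, 51}, X ∖ U = ∅ — both open, so U is clopen.
Only trivial clopens (∅ and X) exist, so (X, τ) is connected.
Compute connected components by grouping points that agree on all clopens:
  component: {47, 48, 49, 50, 51}


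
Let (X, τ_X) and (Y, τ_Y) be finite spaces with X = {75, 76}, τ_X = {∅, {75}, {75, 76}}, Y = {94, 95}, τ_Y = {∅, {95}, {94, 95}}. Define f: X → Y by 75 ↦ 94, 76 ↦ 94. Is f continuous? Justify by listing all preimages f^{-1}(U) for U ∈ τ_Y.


f IS continuous.

Compute f^{-1}(U) for each U ∈ τ_Y:
  U = ∅: f^{-1}(U) = ∅ ∈ τ_X ✓.
  U = {95}: f^{-1}(U) = ∅ ∈ τ_X ✓.
  U = {94, 95}: f^{-1}(U) = {75, 76} ∈ τ_X ✓.
Every preimage lies in τ_X, so f IS continuous.


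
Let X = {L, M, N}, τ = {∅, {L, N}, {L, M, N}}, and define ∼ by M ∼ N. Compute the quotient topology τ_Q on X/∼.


X/∼ = {[L], [M=N]}; |τ_Q| = 2.

Equivalence classes: [L], [M=N].
Quotient map π: X → X/∼ sends L ↦ [L], M ↦ [M=N], N ↦ [M=N].
For each subset V ⊆ X/∼, compute π^{-1}(V) ⊆ X and check whether π^{-1}(V) ∈ τ. V is open in τ_Q iff π^{-1}(V) ∈ τ.
  V = {}: π^{-1}(V) = ∅ ∈ τ ✓.
  V = {[L]}: π^{-1}(V) = {L} ∉ τ ✗.
  V = {[M=N]}: π^{-1}(V) = {M, N} ∉ τ ✗.
  V = {[L], [M=N]}: π^{-1}(V) = {L, M, N} ∈ τ ✓.
Open sets in the quotient: τ_Q = {{}, {[L], [M=N]}} (2 elements).


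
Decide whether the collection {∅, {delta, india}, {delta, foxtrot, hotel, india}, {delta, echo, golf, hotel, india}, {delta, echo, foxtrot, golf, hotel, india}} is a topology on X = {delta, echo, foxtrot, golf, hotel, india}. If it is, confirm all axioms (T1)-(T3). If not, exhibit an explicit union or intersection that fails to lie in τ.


τ is NOT a topology on X.

Axiom (T1): ∅ ∈ τ? Yes; X ∈ τ? Yes.
Axiom (T2/T3): check pairwise unions and intersections of members of τ.
Counterexample for (T3): {delta, foxtrot, hotel, india} ∩ {delta, echo, golf, hotel, india} = {delta, hotel, india} ∉ τ. Therefore τ is NOT a topology.


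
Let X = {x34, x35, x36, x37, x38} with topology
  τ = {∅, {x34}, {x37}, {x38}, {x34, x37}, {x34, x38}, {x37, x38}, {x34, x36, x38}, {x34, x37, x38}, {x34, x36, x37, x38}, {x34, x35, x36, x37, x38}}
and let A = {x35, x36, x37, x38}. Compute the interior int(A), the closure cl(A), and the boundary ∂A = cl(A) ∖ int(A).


int(A) = {x37, x38}, cl(A) = {x35, x36, x37, x38}, ∂A = {x35, x36}.

Closed sets in (X, τ) are complements of opens:
  closed(X, τ) = {∅, {x35}, {x35, x36}, {x35, x37}, {x34, x35, x36}, {x35, x36, x37}, {x35, x36, x38}, {x34, x35, x36, x37}, {x34, x35, x36, x38}, {x35, x36, x37, x38}, {x34, x35, x36, x37, x38}}.
int(A) = ⋃ {U ∈ τ : U ⊆ A}. Opens contained in A: ∅, {x37}, {x38}, {x37, x38}.
Taking the union of these: int(A) = {x37, x38}.
cl(A) = ⋂ {C closed : A ⊆ C}. Closed sets containing A: {x35, x36, x37, x38}, {x34, x35, x36, x37, x38}.
Intersecting these: cl(A) = {x35, x36, x37, x38}.
∂A = cl(A) ∖ int(A) = {x35, x36, x37, x38} ∖ {x37, x38} = {x35, x36}.


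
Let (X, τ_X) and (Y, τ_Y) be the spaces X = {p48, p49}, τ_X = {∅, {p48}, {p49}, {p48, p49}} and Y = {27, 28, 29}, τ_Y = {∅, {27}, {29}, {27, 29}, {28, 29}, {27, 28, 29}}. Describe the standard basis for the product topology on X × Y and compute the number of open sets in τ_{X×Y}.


Basis B = {∅ × ∅, {p48} × {27}, {p48} × {29}, {p49} × {27}, {p49} × {29}, {p48} × {27, 29}, {p48, p49} × {27}, {p48} × {28, 29}, {p48, p49} × {29}, {p49} × {27, 29}, {p49} × {28, 29}, {p48} × {27, 28, 29}, {p49} × {27, 28, 29}, {p48, p49} × {27, 29}, {p48, p49} × {28, 29}, {p48, p49} × {27, 28, 29}}; |τ_{X×Y}| = 36.

Enumerate products U × V with U ∈ τ_X, V ∈ τ_Y (deduplicated):
  ∅ × ∅ = {} (∅)
  {p48} × {27} = {(p48,27)}
  {p48} × {29} = {(p48,29)}
  {p49} × {27} = {(p49,27)}
  {p49} × {29} = {(p49,29)}
  {p48} × {27, 29} = {(p48,27), (p48,29)}
  {p48, p49} × {27} = {(p48,27), (p49,27)}
  {p48} × {28, 29} = {(p48,28), (p48,29)}
  {p48, p49} × {29} = {(p48,29), (p49,29)}
  {p49} × {27, 29} = {(p49,27), (p49,29)}
  {p49} × {28, 29} = {(p49,28), (p49,29)}
  {p48} × {27, 28, 29} = {(p48,27), (p48,28), (p48,29)}
  {p49} × {27, 28, 29} = {(p49,27), (p49,28), (p49,29)}
  {p48, p49} × {27, 29} = {(p48,27), (p48,29), (p49,27), (p49,29)}
  {p48, p49} × {28, 29} = {(p48,28), (p48,29), (p49,28), (p49,29)}
  {p48, p49} × {27, 28, 29} = {(p48,27), (p48,28), (p48,29), (p49,27), (p49,28), (p49,29)}
These 16 distinct sets form the basis B.
Close under arbitrary unions to get τ_{X×Y}; counting gives |τ_{X×Y}| = 36.


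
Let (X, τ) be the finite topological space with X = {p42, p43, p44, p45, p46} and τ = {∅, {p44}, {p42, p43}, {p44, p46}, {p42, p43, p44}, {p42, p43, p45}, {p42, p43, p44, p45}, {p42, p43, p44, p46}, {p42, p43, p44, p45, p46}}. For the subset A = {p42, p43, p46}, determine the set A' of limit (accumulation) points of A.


A' = {p42, p43, p45}

For each x ∈ X, list the open sets U ∈ τ with x ∈ U, then check whether U ∩ (A ∖ {x}) ≠ ∅ for every such U.
  x = p42: opens ∋ x are {p42, p43}, {p42, p43, p44}, {p42, p43, p45}, {p42, p43, p44, p45}, {p42, p43, p44, p46}, {p42, p43, p44, p45, p46}; each meets A ∖ {p42}, so x IS a limit point.
  x = p43: opens ∋ x are {p42, p43}, {p42, p43, p44}, {p42, p43, p45}, {p42, p43, p44, p45}, {p42, p43, p44, p46}, {p42, p43, p44, p45, p46}; each meets A ∖ {p43}, so x IS a limit point.
  x = p44: open {p44} ∋ x has {p44} ∩ (A ∖ {p44}) = ∅, so x is NOT a limit point.
  x = p45: opens ∋ x are {p42, p43, p45}, {p42, p43, p44, p45}, {p42, p43, p44, p45, p46}; each meets A ∖ {p45}, so x IS a limit point.
  x = p46: open {p44, p46} ∋ x has {p44, p46} ∩ (A ∖ {p46}) = ∅, so x is NOT a limit point.
Collecting: A' = {p42, p43, p45}.


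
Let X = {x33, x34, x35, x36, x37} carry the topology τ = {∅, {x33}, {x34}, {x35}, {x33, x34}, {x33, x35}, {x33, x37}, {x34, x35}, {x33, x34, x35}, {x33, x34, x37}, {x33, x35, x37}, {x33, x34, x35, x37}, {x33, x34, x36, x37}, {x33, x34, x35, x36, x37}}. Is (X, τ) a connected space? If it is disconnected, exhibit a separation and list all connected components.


(X, τ) is disconnected; components = [{x35}, {x33, x34, x36, x37}].

Find clopen sets (U ∈ τ with X ∖ U ∈ τ):
  U = ∅, X ∖ U = {x33, x34, x35, x36, x37} — both open, so U is clopen.
  U = {x35}, X ∖ U = {x33, x34, x36, x37} — both open, so U is clopen.
  U = {x33, x34, x36, x37}, X ∖ U = {x35} — both open, so U is clopen.
  U = {x33, x34, x35, x36, x37}, X ∖ U = ∅ — both open, so U is clopen.
Nontrivial clopen(s) exist: e.g. {x35}. So (X, τ) is disconnected.
Compute connected components by grouping points that agree on all clopens:
  component: {x35}
  component: {x33, x34, x36, x37}


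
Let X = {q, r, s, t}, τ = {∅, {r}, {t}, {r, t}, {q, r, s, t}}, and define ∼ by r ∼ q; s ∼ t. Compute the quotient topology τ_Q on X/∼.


X/∼ = {[q=r], [s=t]}; |τ_Q| = 2.

Equivalence classes: [q=r], [s=t].
Quotient map π: X → X/∼ sends q ↦ [q=r], r ↦ [q=r], s ↦ [s=t], t ↦ [s=t].
For each subset V ⊆ X/∼, compute π^{-1}(V) ⊆ X and check whether π^{-1}(V) ∈ τ. V is open in τ_Q iff π^{-1}(V) ∈ τ.
  V = {}: π^{-1}(V) = ∅ ∈ τ ✓.
  V = {[q=r]}: π^{-1}(V) = {q, r} ∉ τ ✗.
  V = {[s=t]}: π^{-1}(V) = {s, t} ∉ τ ✗.
  V = {[q=r], [s=t]}: π^{-1}(V) = {q, r, s, t} ∈ τ ✓.
Open sets in the quotient: τ_Q = {{}, {[q=r], [s=t]}} (2 elements).


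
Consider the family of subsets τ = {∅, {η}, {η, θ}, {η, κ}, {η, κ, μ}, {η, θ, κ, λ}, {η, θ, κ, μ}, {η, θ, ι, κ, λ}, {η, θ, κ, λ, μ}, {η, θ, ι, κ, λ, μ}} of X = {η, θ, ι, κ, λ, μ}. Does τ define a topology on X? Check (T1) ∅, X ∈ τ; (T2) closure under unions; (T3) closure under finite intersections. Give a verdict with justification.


τ is NOT a topology on X.

Axiom (T1): ∅ ∈ τ? Yes; X ∈ τ? Yes.
Axiom (T2/T3): check pairwise unions and intersections of members of τ.
Counterexample for (T2): {η, θ} ∪ {η, κ} = {η, θ, κ} ∉ τ. Therefore τ is NOT a topology.


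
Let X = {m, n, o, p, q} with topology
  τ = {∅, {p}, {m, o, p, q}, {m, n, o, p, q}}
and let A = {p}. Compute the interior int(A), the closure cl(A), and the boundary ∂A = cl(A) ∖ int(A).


int(A) = {p}, cl(A) = {m, n, o, p, q}, ∂A = {m, n, o, q}.

Closed sets in (X, τ) are complements of opens:
  closed(X, τ) = {∅, {n}, {m, n, o, q}, {m, n, o, p, q}}.
int(A) = ⋃ {U ∈ τ : U ⊆ A}. Opens contained in A: ∅, {p}.
Taking the union of these: int(A) = {p}.
cl(A) = ⋂ {C closed : A ⊆ C}. Closed sets containing A: {m, n, o, p, q}.
Intersecting these: cl(A) = {m, n, o, p, q}.
∂A = cl(A) ∖ int(A) = {m, n, o, p, q} ∖ {p} = {m, n, o, q}.


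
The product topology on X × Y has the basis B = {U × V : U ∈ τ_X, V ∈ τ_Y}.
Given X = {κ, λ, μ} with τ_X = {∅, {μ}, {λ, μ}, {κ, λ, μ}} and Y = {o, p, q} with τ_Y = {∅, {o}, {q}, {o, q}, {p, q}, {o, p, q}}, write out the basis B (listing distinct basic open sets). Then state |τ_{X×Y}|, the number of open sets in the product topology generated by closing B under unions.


Basis B = {∅ × ∅, {μ} × {o}, {μ} × {q}, {λ, μ} × {o}, {λ, μ} × {q}, {μ} × {o, q}, {μ} × {p, q}, {κ, λ, μ} × {o}, {κ, λ, μ} × {q}, {μ} × {o, p, q}, {λ, μ} × {o, q}, {λ, μ} × {p, q}, {κ, λ, μ} × {o, q}, {κ, λ, μ} × {p, q}, {λ, μ} × {o, p, q}, {κ, λ, μ} × {o, p, q}}; |τ_{X×Y}| = 40.

Enumerate products U × V with U ∈ τ_X, V ∈ τ_Y (deduplicated):
  ∅ × ∅ = {} (∅)
  {μ} × {o} = {(μ,o)}
  {μ} × {q} = {(μ,q)}
  {λ, μ} × {o} = {(λ,o), (μ,o)}
  {λ, μ} × {q} = {(λ,q), (μ,q)}
  {μ} × {o, q} = {(μ,o), (μ,q)}
  {μ} × {p, q} = {(μ,p), (μ,q)}
  {κ, λ, μ} × {o} = {(κ,o), (λ,o), (μ,o)}
  {κ, λ, μ} × {q} = {(κ,q), (λ,q), (μ,q)}
  {μ} × {o, p, q} = {(μ,o), (μ,p), (μ,q)}
  {λ, μ} × {o, q} = {(λ,o), (λ,q), (μ,o), (μ,q)}
  {λ, μ} × {p, q} = {(λ,p), (λ,q), (μ,p), (μ,q)}
  {κ, λ, μ} × {o, q} = {(κ,o), (κ,q), (λ,o), (λ,q), (μ,o), (μ,q)}
  {κ, λ, μ} × {p, q} = {(κ,p), (κ,q), (λ,p), (λ,q), (μ,p), (μ,q)}
  {λ, μ} × {o, p, q} = {(λ,o), (λ,p), (λ,q), (μ,o), (μ,p), (μ,q)}
  {κ, λ, μ} × {o, p, q} = {(κ,o), (κ,p), (κ,q), (λ,o), (λ,p), (λ,q), (μ,o), (μ,p), (μ,q)}
These 16 distinct sets form the basis B.
Close under arbitrary unions to get τ_{X×Y}; counting gives |τ_{X×Y}| = 40.


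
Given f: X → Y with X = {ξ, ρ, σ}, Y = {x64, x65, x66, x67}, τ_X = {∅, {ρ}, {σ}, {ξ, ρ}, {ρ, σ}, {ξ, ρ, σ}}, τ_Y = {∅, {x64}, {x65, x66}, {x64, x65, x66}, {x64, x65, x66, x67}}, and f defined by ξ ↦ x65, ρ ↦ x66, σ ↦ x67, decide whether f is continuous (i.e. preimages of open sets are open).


f IS continuous.

Compute f^{-1}(U) for each U ∈ τ_Y:
  U = ∅: f^{-1}(U) = ∅ ∈ τ_X ✓.
  U = {x64}: f^{-1}(U) = ∅ ∈ τ_X ✓.
  U = {x65, x66}: f^{-1}(U) = {ξ, ρ} ∈ τ_X ✓.
  U = {x64, x65, x66}: f^{-1}(U) = {ξ, ρ} ∈ τ_X ✓.
  U = {x64, x65, x66, x67}: f^{-1}(U) = {ξ, ρ, σ} ∈ τ_X ✓.
Every preimage lies in τ_X, so f IS continuous.


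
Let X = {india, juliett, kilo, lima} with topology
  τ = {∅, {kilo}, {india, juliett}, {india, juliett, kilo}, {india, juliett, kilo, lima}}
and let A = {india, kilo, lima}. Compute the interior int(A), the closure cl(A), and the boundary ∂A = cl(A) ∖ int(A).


int(A) = {kilo}, cl(A) = {india, juliett, kilo, lima}, ∂A = {india, juliett, lima}.

Closed sets in (X, τ) are complements of opens:
  closed(X, τ) = {∅, {lima}, {kilo, lima}, {india, juliett, lima}, {india, juliett, kilo, lima}}.
int(A) = ⋃ {U ∈ τ : U ⊆ A}. Opens contained in A: ∅, {kilo}.
Taking the union of these: int(A) = {kilo}.
cl(A) = ⋂ {C closed : A ⊆ C}. Closed sets containing A: {india, juliett, kilo, lima}.
Intersecting these: cl(A) = {india, juliett, kilo, lima}.
∂A = cl(A) ∖ int(A) = {india, juliett, kilo, lima} ∖ {kilo} = {india, juliett, lima}.


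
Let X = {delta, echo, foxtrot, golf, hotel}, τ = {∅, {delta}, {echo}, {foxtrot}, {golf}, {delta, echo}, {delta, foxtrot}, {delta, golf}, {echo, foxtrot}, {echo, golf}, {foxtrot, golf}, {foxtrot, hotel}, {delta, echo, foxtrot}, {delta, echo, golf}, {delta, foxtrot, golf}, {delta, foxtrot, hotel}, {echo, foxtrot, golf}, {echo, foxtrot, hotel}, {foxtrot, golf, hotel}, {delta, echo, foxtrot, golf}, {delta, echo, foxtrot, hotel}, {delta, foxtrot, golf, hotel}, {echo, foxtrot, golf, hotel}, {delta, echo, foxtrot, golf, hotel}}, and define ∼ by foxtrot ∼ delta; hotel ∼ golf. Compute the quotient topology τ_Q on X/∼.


X/∼ = {[delta=foxtrot], [echo], [golf=hotel]}; |τ_Q| = 6.

Equivalence classes: [delta=foxtrot], [echo], [golf=hotel].
Quotient map π: X → X/∼ sends delta ↦ [delta=foxtrot], echo ↦ [echo], foxtrot ↦ [delta=foxtrot], golf ↦ [golf=hotel], hotel ↦ [golf=hotel].
For each subset V ⊆ X/∼, compute π^{-1}(V) ⊆ X and check whether π^{-1}(V) ∈ τ. V is open in τ_Q iff π^{-1}(V) ∈ τ.
  V = {}: π^{-1}(V) = ∅ ∈ τ ✓.
  V = {[delta=foxtrot]}: π^{-1}(V) = {delta, foxtrot} ∈ τ ✓.
  V = {[echo]}: π^{-1}(V) = {echo} ∈ τ ✓.
  V = {[delta=foxtrot], [echo]}: π^{-1}(V) = {delta, echo, foxtrot} ∈ τ ✓.
  V = {[golf=hotel]}: π^{-1}(V) = {golf, hotel} ∉ τ ✗.
  V = {[delta=foxtrot], [golf=hotel]}: π^{-1}(V) = {delta, foxtrot, golf, hotel} ∈ τ ✓.
  V = {[echo], [golf=hotel]}: π^{-1}(V) = {echo, golf, hotel} ∉ τ ✗.
  V = {[delta=foxtrot], [echo], [golf=hotel]}: π^{-1}(V) = {delta, echo, foxtrot, golf, hotel} ∈ τ ✓.
Open sets in the quotient: τ_Q = {{}, {[delta=foxtrot]}, {[echo]}, {[delta=foxtrot], [echo]}, {[delta=foxtrot], [golf=hotel]}, {[delta=foxtrot], [echo], [golf=hotel]}} (6 elements).
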